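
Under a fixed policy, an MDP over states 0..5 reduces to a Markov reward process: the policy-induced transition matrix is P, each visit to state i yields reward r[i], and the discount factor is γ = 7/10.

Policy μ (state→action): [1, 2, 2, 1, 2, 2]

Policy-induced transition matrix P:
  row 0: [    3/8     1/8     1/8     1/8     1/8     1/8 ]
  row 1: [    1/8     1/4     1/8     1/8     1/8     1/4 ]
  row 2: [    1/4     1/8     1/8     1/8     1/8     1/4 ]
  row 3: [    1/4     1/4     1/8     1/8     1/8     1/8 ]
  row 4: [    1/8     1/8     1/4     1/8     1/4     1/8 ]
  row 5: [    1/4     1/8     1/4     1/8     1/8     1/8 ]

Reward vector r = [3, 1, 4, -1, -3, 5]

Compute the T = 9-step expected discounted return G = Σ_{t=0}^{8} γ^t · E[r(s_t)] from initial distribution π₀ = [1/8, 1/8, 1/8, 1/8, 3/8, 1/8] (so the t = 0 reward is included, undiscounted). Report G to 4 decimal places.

t=0: π = [0.1250, 0.1250, 0.1250, 0.1250, 0.3750, 0.1250], E[r] = 0.3750, γ^t·E[r] = 0.375000, running G = 0.375000
t=1: π = [0.2031, 0.1563, 0.1875, 0.1250, 0.1719, 0.1563], E[r] = 1.6563, γ^t·E[r] = 1.159375, running G = 1.534375
t=2: π = [0.2344, 0.1602, 0.1660, 0.1250, 0.1465, 0.1680], E[r] = 1.8027, γ^t·E[r] = 0.883340, running G = 2.417715
t=3: π = [0.2410, 0.1606, 0.1643, 0.1250, 0.1433, 0.1658], E[r] = 1.8147, γ^t·E[r] = 0.622441, running G = 3.040156
t=4: π = [0.2421, 0.1607, 0.1636, 0.1250, 0.1429, 0.1656], E[r] = 1.8160, γ^t·E[r] = 0.436017, running G = 3.476173
t=5: π = [0.2423, 0.1607, 0.1636, 0.1250, 0.1429, 0.1655], E[r] = 1.8160, γ^t·E[r] = 0.305222, running G = 3.781394
t=6: π = [0.2423, 0.1607, 0.1636, 0.1250, 0.1429, 0.1655], E[r] = 1.8160, γ^t·E[r] = 0.213656, running G = 3.995050
t=7: π = [0.2423, 0.1607, 0.1635, 0.1250, 0.1429, 0.1655], E[r] = 1.8160, γ^t·E[r] = 0.149559, running G = 4.144609
t=8: π = [0.2423, 0.1607, 0.1635, 0.1250, 0.1429, 0.1655], E[r] = 1.8160, γ^t·E[r] = 0.104691, running G = 4.249300

G = 4.2493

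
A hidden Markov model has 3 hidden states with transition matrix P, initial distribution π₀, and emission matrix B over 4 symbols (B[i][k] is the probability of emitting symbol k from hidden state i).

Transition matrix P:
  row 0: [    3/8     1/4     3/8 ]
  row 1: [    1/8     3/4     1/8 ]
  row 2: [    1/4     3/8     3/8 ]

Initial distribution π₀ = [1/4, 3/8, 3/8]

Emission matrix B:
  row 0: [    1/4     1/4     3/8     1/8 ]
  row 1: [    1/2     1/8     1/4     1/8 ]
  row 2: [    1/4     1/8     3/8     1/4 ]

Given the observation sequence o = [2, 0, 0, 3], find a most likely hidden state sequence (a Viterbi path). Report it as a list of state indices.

path = [1, 1, 1, 1]

t=0: δ = [9.375e-02, 9.375e-02, 1.406e-01]  (obs o_0=2)
t=1: δ = [8.789e-03, 3.516e-02, 1.318e-02]  ψ = [0, 1, 2]  (obs o_1=0)
t=2: δ = [1.099e-03, 1.318e-02, 1.236e-03]  ψ = [1, 1, 2]  (obs o_2=0)
t=3: δ = [2.060e-04, 1.236e-03, 4.120e-04]  ψ = [1, 1, 1]  (obs o_3=3)
backtrack: best end state = 1; path = [1, 1, 1, 1]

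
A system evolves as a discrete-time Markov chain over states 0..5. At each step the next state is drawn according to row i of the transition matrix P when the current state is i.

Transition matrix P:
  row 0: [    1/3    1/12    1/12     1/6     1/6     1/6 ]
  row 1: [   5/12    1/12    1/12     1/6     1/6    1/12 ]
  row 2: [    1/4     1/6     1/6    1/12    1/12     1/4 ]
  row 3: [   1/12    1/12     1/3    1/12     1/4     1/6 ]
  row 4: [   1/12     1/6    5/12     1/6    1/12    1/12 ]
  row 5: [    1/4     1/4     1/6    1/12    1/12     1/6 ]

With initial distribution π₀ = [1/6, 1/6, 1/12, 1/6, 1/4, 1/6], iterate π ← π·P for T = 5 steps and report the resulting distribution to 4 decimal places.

t=0: π = [0.1667, 0.1667, 0.0833, 0.1667, 0.2500, 0.1667]
t=1: π = [0.2222, 0.1389, 0.2292, 0.1319, 0.1389, 0.1389]
t=2: π = [0.2465, 0.1372, 0.1933, 0.1250, 0.1354, 0.1626]
t=3: π = [0.2500, 0.1378, 0.1894, 0.1266, 0.1361, 0.1601]
t=4: π = [0.2500, 0.1371, 0.1895, 0.1270, 0.1368, 0.1596]
t=5: π = [0.2497, 0.1371, 0.1898, 0.1270, 0.1368, 0.1596]

π = [0.2497, 0.1371, 0.1898, 0.1270, 0.1368, 0.1596]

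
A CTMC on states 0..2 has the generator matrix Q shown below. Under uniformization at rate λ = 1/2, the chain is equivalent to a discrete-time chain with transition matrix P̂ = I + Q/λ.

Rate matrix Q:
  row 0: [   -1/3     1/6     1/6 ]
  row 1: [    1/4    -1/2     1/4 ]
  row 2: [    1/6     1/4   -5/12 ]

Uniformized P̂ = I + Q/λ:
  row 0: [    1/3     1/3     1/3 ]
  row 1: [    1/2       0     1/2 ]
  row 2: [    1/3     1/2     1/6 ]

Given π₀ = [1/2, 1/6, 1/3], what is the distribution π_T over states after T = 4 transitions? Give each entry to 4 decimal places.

t=0: π = [0.5000, 0.1667, 0.3333]
t=1: π = [0.3611, 0.3333, 0.3056]
t=2: π = [0.3889, 0.2731, 0.3380]
t=3: π = [0.3789, 0.2986, 0.3225]
t=4: π = [0.3831, 0.2876, 0.3293]

π = [0.3831, 0.2876, 0.3293]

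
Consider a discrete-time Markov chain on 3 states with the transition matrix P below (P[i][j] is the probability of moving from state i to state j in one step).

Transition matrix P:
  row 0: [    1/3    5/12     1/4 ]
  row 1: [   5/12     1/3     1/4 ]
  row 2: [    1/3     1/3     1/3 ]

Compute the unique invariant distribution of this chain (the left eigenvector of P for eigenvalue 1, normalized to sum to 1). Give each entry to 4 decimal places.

π = [0.3636, 0.3636, 0.2727]

Balance equations π_j = Σ_i π_i·P[i][j]:
  π_0 = 1/3·π_0 + 5/12·π_1 + 1/3·π_2
  π_1 = 5/12·π_0 + 1/3·π_1 + 1/3·π_2
  normalize: π_0 + π_1 + π_2 = 1
Solving the linear system gives exactly π = [4/11, 4/11, 3/11].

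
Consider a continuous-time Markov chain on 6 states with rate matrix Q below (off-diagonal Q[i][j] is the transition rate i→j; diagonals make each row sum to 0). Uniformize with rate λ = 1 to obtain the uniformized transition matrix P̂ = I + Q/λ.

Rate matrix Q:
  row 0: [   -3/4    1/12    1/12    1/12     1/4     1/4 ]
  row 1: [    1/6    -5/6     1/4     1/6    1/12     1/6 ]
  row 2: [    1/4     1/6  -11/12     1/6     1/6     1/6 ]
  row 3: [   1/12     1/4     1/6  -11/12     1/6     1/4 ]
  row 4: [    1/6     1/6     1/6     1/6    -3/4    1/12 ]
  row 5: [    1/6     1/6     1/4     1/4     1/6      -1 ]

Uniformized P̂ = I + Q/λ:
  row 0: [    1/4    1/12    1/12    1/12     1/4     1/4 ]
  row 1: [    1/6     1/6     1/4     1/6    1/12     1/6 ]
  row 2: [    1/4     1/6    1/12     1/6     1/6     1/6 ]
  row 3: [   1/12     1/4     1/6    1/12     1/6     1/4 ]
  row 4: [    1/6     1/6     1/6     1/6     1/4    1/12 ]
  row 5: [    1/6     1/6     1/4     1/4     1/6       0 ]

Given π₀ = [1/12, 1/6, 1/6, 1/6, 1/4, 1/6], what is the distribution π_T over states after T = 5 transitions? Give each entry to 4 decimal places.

t=0: π = [0.0833, 0.1667, 0.1667, 0.1667, 0.2500, 0.1667]
t=1: π = [0.1736, 0.1736, 0.1736, 0.1597, 0.1806, 0.1389]
t=2: π = [0.1823, 0.1655, 0.1638, 0.1505, 0.1817, 0.1563]
t=3: π = [0.1830, 0.1640, 0.1646, 0.1520, 0.1832, 0.1532]
t=4: π = [0.1830, 0.1641, 0.1641, 0.1515, 0.1835, 0.1538]
t=5: π = [0.1830, 0.1640, 0.1642, 0.1516, 0.1835, 0.1536]

π = [0.1830, 0.1640, 0.1642, 0.1516, 0.1835, 0.1536]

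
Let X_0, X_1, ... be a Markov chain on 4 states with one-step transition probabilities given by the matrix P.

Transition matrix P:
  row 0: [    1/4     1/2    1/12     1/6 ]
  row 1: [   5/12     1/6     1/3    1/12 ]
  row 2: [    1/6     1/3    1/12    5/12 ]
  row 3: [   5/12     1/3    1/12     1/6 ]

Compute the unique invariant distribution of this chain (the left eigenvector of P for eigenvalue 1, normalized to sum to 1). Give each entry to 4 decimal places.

π = [0.3215, 0.3316, 0.1662, 0.1806]

Balance equations π_j = Σ_i π_i·P[i][j]:
  π_0 = 1/4·π_0 + 5/12·π_1 + 1/6·π_2 + 5/12·π_3
  π_1 = 1/2·π_0 + 1/6·π_1 + 1/3·π_2 + 1/3·π_3
  π_2 = 1/12·π_0 + 1/3·π_1 + 1/12·π_2 + 1/12·π_3
  normalize: π_0 + π_1 + π_2 + π_3 = 1
Solving the linear system gives exactly π = [127/395, 131/395, 197/1185, 214/1185].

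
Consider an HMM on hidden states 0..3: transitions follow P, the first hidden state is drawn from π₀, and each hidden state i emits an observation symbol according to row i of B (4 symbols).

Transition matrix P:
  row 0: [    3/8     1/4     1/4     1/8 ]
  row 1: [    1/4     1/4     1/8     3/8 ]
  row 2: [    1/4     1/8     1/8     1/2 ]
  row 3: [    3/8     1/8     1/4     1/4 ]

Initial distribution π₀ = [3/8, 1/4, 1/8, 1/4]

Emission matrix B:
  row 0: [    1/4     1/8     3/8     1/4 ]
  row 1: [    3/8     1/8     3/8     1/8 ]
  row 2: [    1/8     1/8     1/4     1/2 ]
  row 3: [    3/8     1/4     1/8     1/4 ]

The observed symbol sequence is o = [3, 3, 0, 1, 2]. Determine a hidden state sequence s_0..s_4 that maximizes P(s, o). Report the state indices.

path = [0, 2, 3, 3, 0]

t=0: δ = [9.375e-02, 3.125e-02, 6.250e-02, 6.250e-02]  (obs o_0=3)
t=1: δ = [8.789e-03, 2.930e-03, 1.172e-02, 7.812e-03]  ψ = [0, 0, 0, 2]  (obs o_1=3)
t=2: δ = [8.240e-04, 8.240e-04, 2.747e-04, 2.197e-03]  ψ = [0, 0, 0, 2]  (obs o_2=0)
t=3: δ = [1.030e-04, 3.433e-05, 6.866e-05, 1.373e-04]  ψ = [3, 3, 3, 3]  (obs o_3=1)
t=4: δ = [1.931e-05, 9.656e-06, 8.583e-06, 4.292e-06]  ψ = [3, 0, 3, 2]  (obs o_4=2)
backtrack: best end state = 0; path = [0, 2, 3, 3, 0]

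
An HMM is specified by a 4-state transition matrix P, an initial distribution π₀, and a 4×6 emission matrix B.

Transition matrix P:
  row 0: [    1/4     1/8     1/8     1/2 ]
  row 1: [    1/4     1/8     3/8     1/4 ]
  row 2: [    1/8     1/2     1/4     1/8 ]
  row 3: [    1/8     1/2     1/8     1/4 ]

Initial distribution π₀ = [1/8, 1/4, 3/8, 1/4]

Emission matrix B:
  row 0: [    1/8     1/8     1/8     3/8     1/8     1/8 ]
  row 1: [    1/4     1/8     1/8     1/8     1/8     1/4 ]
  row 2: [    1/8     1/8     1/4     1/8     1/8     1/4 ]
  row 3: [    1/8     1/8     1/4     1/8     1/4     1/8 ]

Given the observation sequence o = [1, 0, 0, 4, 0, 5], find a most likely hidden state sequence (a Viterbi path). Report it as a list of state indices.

path = [2, 1, 0, 3, 1, 2]

t=0: δ = [1.562e-02, 3.125e-02, 4.688e-02, 3.125e-02]  (obs o_0=1)
t=1: δ = [9.766e-04, 5.859e-03, 1.465e-03, 9.766e-04]  ψ = [1, 2, 1, 0]  (obs o_1=0)
t=2: δ = [1.831e-04, 1.831e-04, 2.747e-04, 1.831e-04]  ψ = [1, 1, 1, 1]  (obs o_2=0)
t=3: δ = [5.722e-06, 1.717e-05, 8.583e-06, 2.289e-05]  ψ = [0, 2, 1, 0]  (obs o_3=4)
t=4: δ = [5.364e-07, 2.861e-06, 8.047e-07, 7.153e-07]  ψ = [1, 3, 1, 3]  (obs o_4=0)
t=5: δ = [8.941e-08, 1.006e-07, 2.682e-07, 8.941e-08]  ψ = [1, 2, 1, 1]  (obs o_5=5)
backtrack: best end state = 2; path = [2, 1, 0, 3, 1, 2]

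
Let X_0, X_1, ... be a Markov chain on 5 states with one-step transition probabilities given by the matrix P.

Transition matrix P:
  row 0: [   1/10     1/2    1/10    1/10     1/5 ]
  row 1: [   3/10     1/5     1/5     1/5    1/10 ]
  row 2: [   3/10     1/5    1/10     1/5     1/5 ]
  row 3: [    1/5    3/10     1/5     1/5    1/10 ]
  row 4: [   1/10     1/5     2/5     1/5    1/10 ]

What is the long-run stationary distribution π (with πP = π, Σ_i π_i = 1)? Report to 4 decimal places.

π = [0.2118, 0.2814, 0.1880, 0.1788, 0.1400]

Balance equations π_j = Σ_i π_i·P[i][j]:
  π_0 = 1/10·π_0 + 3/10·π_1 + 3/10·π_2 + 1/5·π_3 + 1/10·π_4
  π_1 = 1/2·π_0 + 1/5·π_1 + 1/5·π_2 + 3/10·π_3 + 1/5·π_4
  π_2 = 1/10·π_0 + 1/5·π_1 + 1/10·π_2 + 1/5·π_3 + 2/5·π_4
  π_3 = 1/10·π_0 + 1/5·π_1 + 1/5·π_2 + 1/5·π_3 + 1/5·π_4
  normalize: π_0 + π_1 + π_2 + π_3 + π_4 = 1
Solving the linear system gives exactly π = [691/3263, 3673/13052, 1227/6526, 1167/6526, 1827/13052].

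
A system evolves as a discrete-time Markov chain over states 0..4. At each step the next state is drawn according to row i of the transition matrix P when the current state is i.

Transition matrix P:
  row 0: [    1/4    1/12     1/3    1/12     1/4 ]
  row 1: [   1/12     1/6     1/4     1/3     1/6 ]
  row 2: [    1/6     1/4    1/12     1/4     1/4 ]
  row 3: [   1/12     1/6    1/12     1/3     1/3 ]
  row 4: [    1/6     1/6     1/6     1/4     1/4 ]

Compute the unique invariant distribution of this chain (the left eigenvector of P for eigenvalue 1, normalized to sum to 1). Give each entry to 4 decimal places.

Balance equations π_j = Σ_i π_i·P[i][j]:
  π_0 = 1/4·π_0 + 1/12·π_1 + 1/6·π_2 + 1/12·π_3 + 1/6·π_4
  π_1 = 1/12·π_0 + 1/6·π_1 + 1/4·π_2 + 1/6·π_3 + 1/6·π_4
  π_2 = 1/3·π_0 + 1/4·π_1 + 1/12·π_2 + 1/12·π_3 + 1/6·π_4
  π_3 = 1/12·π_0 + 1/3·π_1 + 1/4·π_2 + 1/3·π_3 + 1/4·π_4
  normalize: π_0 + π_1 + π_2 + π_3 + π_4 = 1
Solving the linear system gives exactly π = [1307/9163, 13/77, 1545/9163, 2402/9163, 2362/9163].

π = [0.1426, 0.1688, 0.1686, 0.2621, 0.2578]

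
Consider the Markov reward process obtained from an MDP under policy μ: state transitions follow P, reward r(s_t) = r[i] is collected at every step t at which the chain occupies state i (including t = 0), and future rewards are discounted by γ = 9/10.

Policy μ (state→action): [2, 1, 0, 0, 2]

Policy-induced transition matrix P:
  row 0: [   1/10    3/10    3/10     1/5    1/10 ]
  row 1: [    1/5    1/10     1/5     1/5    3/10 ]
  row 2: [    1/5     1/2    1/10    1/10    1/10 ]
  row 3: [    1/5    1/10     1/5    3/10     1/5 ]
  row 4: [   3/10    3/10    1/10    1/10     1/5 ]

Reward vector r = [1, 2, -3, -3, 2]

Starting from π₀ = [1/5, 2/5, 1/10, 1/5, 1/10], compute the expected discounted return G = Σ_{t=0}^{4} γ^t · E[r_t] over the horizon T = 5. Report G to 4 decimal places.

t=0: π = [0.2000, 0.4000, 0.1000, 0.2000, 0.1000], E[r] = 0.3000, γ^t·E[r] = 0.300000, running G = 0.300000
t=1: π = [0.1900, 0.2000, 0.2000, 0.2000, 0.2100], E[r] = -0.1900, γ^t·E[r] = -0.171000, running G = 0.129000
t=2: π = [0.2020, 0.2600, 0.1780, 0.1790, 0.1810], E[r] = 0.0130, γ^t·E[r] = 0.010530, running G = 0.139530
t=3: π = [0.1979, 0.2478, 0.1843, 0.1820, 0.1880], E[r] = -0.0294, γ^t·E[r] = -0.021433, running G = 0.118097
t=4: π = [0.1990, 0.2509, 0.1826, 0.1810, 0.1866], E[r] = -0.0167, γ^t·E[r] = -0.010931, running G = 0.107167

G = 0.1072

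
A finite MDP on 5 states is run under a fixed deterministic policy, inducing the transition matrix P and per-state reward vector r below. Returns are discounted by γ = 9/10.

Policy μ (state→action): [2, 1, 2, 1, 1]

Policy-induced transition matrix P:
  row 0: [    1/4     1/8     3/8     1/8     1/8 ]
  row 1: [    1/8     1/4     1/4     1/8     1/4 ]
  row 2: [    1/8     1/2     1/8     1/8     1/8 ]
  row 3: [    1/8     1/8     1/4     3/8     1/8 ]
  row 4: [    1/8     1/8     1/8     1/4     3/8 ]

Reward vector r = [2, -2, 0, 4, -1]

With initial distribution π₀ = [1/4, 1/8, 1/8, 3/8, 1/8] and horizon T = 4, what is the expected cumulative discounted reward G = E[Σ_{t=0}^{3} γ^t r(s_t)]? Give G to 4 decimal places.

G = 2.9084

t=0: π = [0.2500, 0.1250, 0.1250, 0.3750, 0.1250], E[r] = 1.6250, γ^t·E[r] = 1.625000, running G = 1.625000
t=1: π = [0.1563, 0.1875, 0.2500, 0.2344, 0.1719], E[r] = 0.7031, γ^t·E[r] = 0.632813, running G = 2.257813
t=2: π = [0.1445, 0.2422, 0.2168, 0.2051, 0.1914], E[r] = 0.4336, γ^t·E[r] = 0.351211, running G = 2.609023
t=3: π = [0.1431, 0.2366, 0.2170, 0.2002, 0.2031], E[r] = 0.4106, γ^t·E[r] = 0.299360, running G = 2.908383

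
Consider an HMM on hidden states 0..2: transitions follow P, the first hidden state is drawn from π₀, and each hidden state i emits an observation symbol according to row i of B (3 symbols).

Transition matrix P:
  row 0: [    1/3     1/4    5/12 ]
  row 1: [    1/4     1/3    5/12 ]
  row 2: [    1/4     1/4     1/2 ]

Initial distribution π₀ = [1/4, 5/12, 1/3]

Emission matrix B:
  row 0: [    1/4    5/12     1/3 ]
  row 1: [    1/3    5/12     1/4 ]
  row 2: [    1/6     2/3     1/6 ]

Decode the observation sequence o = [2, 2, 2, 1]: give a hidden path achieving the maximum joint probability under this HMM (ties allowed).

path = [0, 0, 0, 2]

t=0: δ = [8.333e-02, 1.042e-01, 5.556e-02]  (obs o_0=2)
t=1: δ = [9.259e-03, 8.681e-03, 7.234e-03]  ψ = [0, 1, 1]  (obs o_1=2)
t=2: δ = [1.029e-03, 7.234e-04, 6.430e-04]  ψ = [0, 1, 0]  (obs o_2=2)
t=3: δ = [1.429e-04, 1.072e-04, 2.858e-04]  ψ = [0, 0, 0]  (obs o_3=1)
backtrack: best end state = 2; path = [0, 0, 0, 2]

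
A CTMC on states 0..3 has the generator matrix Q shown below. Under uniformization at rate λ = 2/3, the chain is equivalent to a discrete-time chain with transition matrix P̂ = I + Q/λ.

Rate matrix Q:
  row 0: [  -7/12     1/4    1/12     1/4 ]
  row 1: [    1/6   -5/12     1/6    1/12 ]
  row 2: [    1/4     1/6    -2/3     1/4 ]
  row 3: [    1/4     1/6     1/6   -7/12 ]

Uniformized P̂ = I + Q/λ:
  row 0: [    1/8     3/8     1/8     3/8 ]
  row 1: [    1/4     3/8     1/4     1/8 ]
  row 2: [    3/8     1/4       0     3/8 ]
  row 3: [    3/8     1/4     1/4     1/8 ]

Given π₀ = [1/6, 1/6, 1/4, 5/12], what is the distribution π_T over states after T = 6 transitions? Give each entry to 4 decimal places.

t=0: π = [0.1667, 0.1667, 0.2500, 0.4167]
t=1: π = [0.3125, 0.2917, 0.1667, 0.2292]
t=2: π = [0.2604, 0.3255, 0.1693, 0.2448]
t=3: π = [0.2692, 0.3232, 0.1751, 0.2324]
t=4: π = [0.2673, 0.3241, 0.1726, 0.2361]
t=5: π = [0.2677, 0.3239, 0.1734, 0.2350]
t=6: π = [0.2676, 0.3239, 0.1732, 0.2353]

π = [0.2676, 0.3239, 0.1732, 0.2353]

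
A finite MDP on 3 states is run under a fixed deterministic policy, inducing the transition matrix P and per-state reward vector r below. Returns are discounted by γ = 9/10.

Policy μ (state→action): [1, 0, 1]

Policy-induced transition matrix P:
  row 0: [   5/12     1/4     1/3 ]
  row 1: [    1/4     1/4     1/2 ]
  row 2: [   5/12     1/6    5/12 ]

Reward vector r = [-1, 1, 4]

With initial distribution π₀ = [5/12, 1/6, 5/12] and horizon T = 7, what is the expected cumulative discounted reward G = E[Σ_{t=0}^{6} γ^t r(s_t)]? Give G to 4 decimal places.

G = 7.4857

t=0: π = [0.4167, 0.1667, 0.4167], E[r] = 1.4167, γ^t·E[r] = 1.416667, running G = 1.416667
t=1: π = [0.3889, 0.2153, 0.3958], E[r] = 1.4097, γ^t·E[r] = 1.268750, running G = 2.685417
t=2: π = [0.3808, 0.2170, 0.4022], E[r] = 1.4450, γ^t·E[r] = 1.170469, running G = 3.855885
t=3: π = [0.3805, 0.2165, 0.4030], E[r] = 1.4481, γ^t·E[r] = 1.055637, running G = 4.911522
t=4: π = [0.3806, 0.2164, 0.4030], E[r] = 1.4478, γ^t·E[r] = 0.949917, running G = 5.861440
t=5: π = [0.3806, 0.2164, 0.4030], E[r] = 1.4478, γ^t·E[r] = 0.854889, running G = 6.716329
t=6: π = [0.3806, 0.2164, 0.4030], E[r] = 1.4478, γ^t·E[r] = 0.769399, running G = 7.485728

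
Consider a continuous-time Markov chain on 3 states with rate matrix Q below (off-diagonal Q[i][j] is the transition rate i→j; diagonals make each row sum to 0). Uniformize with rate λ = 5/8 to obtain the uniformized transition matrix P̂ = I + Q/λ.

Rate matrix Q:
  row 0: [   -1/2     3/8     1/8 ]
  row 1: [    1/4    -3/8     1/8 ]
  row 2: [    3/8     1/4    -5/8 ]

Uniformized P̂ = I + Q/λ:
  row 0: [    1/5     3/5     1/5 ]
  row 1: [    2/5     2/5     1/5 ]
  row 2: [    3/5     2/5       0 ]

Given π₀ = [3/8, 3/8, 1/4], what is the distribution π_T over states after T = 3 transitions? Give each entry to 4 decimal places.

π = [0.3630, 0.4710, 0.1660]

t=0: π = [0.3750, 0.3750, 0.2500]
t=1: π = [0.3750, 0.4750, 0.1500]
t=2: π = [0.3550, 0.4750, 0.1700]
t=3: π = [0.3630, 0.4710, 0.1660]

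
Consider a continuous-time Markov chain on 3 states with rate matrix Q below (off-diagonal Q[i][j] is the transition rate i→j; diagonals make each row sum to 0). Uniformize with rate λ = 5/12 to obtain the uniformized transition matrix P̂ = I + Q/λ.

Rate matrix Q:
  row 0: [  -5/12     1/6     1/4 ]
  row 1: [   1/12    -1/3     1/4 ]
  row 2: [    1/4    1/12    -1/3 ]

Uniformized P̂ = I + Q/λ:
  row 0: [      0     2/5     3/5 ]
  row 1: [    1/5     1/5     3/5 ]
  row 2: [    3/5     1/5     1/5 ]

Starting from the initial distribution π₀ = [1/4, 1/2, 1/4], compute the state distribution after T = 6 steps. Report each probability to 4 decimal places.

π = [0.3110, 0.2612, 0.4278]

t=0: π = [0.2500, 0.5000, 0.2500]
t=1: π = [0.2500, 0.2500, 0.5000]
t=2: π = [0.3500, 0.2500, 0.4000]
t=3: π = [0.2900, 0.2700, 0.4400]
t=4: π = [0.3180, 0.2580, 0.4240]
t=5: π = [0.3060, 0.2636, 0.4304]
t=6: π = [0.3110, 0.2612, 0.4278]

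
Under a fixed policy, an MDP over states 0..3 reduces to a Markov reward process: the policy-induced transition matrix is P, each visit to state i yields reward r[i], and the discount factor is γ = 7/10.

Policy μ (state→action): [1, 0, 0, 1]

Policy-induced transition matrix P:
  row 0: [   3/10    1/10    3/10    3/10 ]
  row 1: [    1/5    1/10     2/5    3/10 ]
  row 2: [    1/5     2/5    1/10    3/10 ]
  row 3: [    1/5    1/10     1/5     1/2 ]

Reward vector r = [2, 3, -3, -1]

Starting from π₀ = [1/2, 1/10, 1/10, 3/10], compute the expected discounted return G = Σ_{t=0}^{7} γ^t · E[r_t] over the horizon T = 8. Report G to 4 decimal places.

G = 0.3765

t=0: π = [0.5000, 0.1000, 0.1000, 0.3000], E[r] = 0.7000, γ^t·E[r] = 0.700000, running G = 0.700000
t=1: π = [0.2500, 0.1300, 0.2600, 0.3600], E[r] = -0.2500, γ^t·E[r] = -0.175000, running G = 0.525000
t=2: π = [0.2250, 0.1780, 0.2250, 0.3720], E[r] = -0.0630, γ^t·E[r] = -0.030870, running G = 0.494130
t=3: π = [0.2225, 0.1675, 0.2356, 0.3744], E[r] = -0.1337, γ^t·E[r] = -0.045859, running G = 0.448271
t=4: π = [0.2223, 0.1707, 0.2322, 0.3749], E[r] = -0.1149, γ^t·E[r] = -0.027590, running G = 0.420681
t=5: π = [0.2222, 0.1697, 0.2331, 0.3750], E[r] = -0.1210, γ^t·E[r] = -0.020333, running G = 0.400348
t=6: π = [0.2222, 0.1699, 0.2328, 0.3750], E[r] = -0.1192, γ^t·E[r] = -0.014029, running G = 0.386319
t=7: π = [0.2222, 0.1699, 0.2329, 0.3750], E[r] = -0.1198, γ^t·E[r] = -0.009864, running G = 0.376455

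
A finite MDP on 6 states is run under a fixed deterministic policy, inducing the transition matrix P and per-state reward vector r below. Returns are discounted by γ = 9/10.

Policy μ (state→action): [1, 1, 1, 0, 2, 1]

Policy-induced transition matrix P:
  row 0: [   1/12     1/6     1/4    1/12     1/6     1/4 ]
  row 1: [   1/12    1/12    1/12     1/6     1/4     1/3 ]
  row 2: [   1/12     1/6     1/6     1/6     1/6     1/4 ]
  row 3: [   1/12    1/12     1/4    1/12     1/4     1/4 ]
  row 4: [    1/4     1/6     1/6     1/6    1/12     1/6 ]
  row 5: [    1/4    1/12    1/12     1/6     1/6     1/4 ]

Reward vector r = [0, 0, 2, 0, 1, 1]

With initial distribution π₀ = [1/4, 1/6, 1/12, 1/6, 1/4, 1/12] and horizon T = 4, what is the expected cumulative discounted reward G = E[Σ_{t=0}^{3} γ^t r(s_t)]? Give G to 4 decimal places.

t=0: π = [0.2500, 0.1667, 0.0833, 0.1667, 0.2500, 0.0833], E[r] = 0.5000, γ^t·E[r] = 0.500000, running G = 0.500000
t=1: π = [0.1389, 0.1319, 0.1806, 0.1319, 0.1736, 0.2431], E[r] = 0.7778, γ^t·E[r] = 0.700000, running G = 1.200000
t=2: π = [0.1528, 0.1244, 0.1580, 0.1441, 0.1742, 0.2465], E[r] = 0.7367, γ^t·E[r] = 0.596719, running G = 1.796719
t=3: π = [0.1535, 0.1237, 0.1605, 0.1419, 0.1745, 0.2459], E[r] = 0.7414, γ^t·E[r] = 0.540457, running G = 2.337176

G = 2.3372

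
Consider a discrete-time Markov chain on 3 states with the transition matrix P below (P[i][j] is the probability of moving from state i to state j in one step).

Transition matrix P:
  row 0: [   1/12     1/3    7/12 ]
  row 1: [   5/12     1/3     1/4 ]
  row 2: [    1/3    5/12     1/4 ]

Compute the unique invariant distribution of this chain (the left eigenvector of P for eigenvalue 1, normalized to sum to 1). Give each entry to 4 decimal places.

π = [0.2908, 0.3622, 0.3469]

Balance equations π_j = Σ_i π_i·P[i][j]:
  π_0 = 1/12·π_0 + 5/12·π_1 + 1/3·π_2
  π_1 = 1/3·π_0 + 1/3·π_1 + 5/12·π_2
  normalize: π_0 + π_1 + π_2 = 1
Solving the linear system gives exactly π = [57/196, 71/196, 17/49].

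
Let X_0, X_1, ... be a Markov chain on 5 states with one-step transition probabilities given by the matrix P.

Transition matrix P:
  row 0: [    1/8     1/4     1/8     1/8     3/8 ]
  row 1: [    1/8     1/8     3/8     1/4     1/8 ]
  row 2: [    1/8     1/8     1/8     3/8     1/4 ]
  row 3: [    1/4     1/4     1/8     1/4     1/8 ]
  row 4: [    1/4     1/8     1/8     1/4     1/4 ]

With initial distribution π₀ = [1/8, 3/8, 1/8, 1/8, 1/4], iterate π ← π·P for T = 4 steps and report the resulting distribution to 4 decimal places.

t=0: π = [0.1250, 0.3750, 0.1250, 0.1250, 0.2500]
t=1: π = [0.1719, 0.1563, 0.2188, 0.2500, 0.2031]
t=2: π = [0.1816, 0.1777, 0.1641, 0.2559, 0.2207]
t=3: π = [0.1846, 0.1797, 0.1694, 0.2478, 0.2185]
t=4: π = [0.1833, 0.1790, 0.1699, 0.2481, 0.2196]

π = [0.1833, 0.1790, 0.1699, 0.2481, 0.2196]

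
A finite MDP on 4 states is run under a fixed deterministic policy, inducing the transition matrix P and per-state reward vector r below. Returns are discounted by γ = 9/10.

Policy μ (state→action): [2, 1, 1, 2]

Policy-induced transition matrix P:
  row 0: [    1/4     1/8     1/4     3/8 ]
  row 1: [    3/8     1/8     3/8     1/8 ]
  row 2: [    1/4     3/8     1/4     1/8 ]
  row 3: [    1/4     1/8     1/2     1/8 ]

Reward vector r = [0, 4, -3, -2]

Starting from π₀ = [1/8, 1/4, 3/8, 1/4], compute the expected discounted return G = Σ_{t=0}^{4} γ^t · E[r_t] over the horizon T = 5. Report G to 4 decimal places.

t=0: π = [0.1250, 0.2500, 0.3750, 0.2500], E[r] = -0.6250, γ^t·E[r] = -0.625000, running G = -0.625000
t=1: π = [0.2813, 0.2188, 0.3438, 0.1563], E[r] = -0.4688, γ^t·E[r] = -0.421875, running G = -1.046875
t=2: π = [0.2773, 0.2109, 0.3164, 0.1953], E[r] = -0.4961, γ^t·E[r] = -0.401836, running G = -1.448711
t=3: π = [0.2764, 0.2041, 0.3252, 0.1943], E[r] = -0.5479, γ^t·E[r] = -0.399384, running G = -1.848095
t=4: π = [0.2755, 0.2063, 0.3241, 0.1941], E[r] = -0.5353, γ^t·E[r] = -0.351196, running G = -2.199291

G = -2.1993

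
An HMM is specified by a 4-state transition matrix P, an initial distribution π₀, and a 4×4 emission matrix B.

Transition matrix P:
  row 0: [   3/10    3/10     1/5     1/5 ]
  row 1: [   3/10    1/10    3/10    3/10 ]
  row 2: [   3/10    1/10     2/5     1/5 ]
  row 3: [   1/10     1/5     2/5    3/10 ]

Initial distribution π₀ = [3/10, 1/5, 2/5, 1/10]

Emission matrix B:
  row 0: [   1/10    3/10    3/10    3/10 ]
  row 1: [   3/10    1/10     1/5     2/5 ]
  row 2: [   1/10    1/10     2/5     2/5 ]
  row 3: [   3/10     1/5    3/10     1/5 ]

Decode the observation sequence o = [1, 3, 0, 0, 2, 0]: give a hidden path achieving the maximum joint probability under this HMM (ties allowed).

t=0: δ = [9.000e-02, 2.000e-02, 4.000e-02, 2.000e-02]  (obs o_0=1)
t=1: δ = [8.100e-03, 1.080e-02, 7.200e-03, 3.600e-03]  ψ = [0, 0, 0, 0]  (obs o_1=3)
t=2: δ = [3.240e-04, 7.290e-04, 3.240e-04, 9.720e-04]  ψ = [1, 0, 1, 1]  (obs o_2=0)
t=3: δ = [2.187e-05, 5.832e-05, 3.888e-05, 8.748e-05]  ψ = [1, 3, 3, 3]  (obs o_3=0)
t=4: δ = [5.249e-06, 3.499e-06, 1.400e-05, 7.873e-06]  ψ = [1, 3, 3, 3]  (obs o_4=2)
t=5: δ = [4.199e-07, 4.724e-07, 5.599e-07, 8.398e-07]  ψ = [2, 0, 2, 2]  (obs o_5=0)
backtrack: best end state = 3; path = [0, 1, 3, 3, 2, 3]

path = [0, 1, 3, 3, 2, 3]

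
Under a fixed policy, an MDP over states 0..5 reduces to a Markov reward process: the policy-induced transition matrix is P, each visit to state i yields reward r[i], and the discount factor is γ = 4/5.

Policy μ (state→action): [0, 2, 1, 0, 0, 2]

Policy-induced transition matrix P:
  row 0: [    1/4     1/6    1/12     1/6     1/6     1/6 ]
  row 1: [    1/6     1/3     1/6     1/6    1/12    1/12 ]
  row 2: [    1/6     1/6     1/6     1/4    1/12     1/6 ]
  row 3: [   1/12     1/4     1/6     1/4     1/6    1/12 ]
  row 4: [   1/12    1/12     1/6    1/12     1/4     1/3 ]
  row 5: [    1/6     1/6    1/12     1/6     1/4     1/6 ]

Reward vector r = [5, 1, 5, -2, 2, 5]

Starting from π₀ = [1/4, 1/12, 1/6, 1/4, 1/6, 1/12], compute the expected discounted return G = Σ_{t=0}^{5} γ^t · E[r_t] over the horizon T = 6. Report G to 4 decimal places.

G = 8.9787

t=0: π = [0.2500, 0.0833, 0.1667, 0.2500, 0.1667, 0.0833], E[r] = 2.4167, γ^t·E[r] = 2.416667, running G = 2.416667
t=1: π = [0.1528, 0.1875, 0.1389, 0.1875, 0.1667, 0.1667], E[r] = 2.4375, γ^t·E[r] = 1.950000, running G = 4.366667
t=2: π = [0.1499, 0.1997, 0.1400, 0.1800, 0.1672, 0.1632], E[r] = 2.4398, γ^t·E[r] = 1.561481, running G = 5.928148
t=3: π = [0.1502, 0.2010, 0.1406, 0.1794, 0.1659, 0.1629], E[r] = 2.4425, γ^t·E[r] = 1.250568, running G = 7.178716
t=4: π = [0.1504, 0.2013, 0.1406, 0.1795, 0.1656, 0.1626], E[r] = 2.4415, γ^t·E[r] = 1.000030, running G = 8.178746
t=5: π = [0.1504, 0.2014, 0.1406, 0.1795, 0.1655, 0.1625], E[r] = 2.4411, γ^t·E[r] = 0.799912, running G = 8.978657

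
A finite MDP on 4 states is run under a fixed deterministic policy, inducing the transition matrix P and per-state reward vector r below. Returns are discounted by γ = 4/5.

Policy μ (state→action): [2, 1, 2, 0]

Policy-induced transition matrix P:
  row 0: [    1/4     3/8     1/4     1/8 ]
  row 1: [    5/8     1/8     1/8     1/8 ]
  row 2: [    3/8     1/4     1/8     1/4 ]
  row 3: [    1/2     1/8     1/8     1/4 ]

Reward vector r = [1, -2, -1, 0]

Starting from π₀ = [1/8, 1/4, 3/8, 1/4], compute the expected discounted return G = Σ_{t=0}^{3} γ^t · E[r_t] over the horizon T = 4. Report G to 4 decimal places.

t=0: π = [0.1250, 0.2500, 0.3750, 0.2500], E[r] = -0.7500, γ^t·E[r] = -0.750000, running G = -0.750000
t=1: π = [0.4531, 0.2031, 0.1406, 0.2031], E[r] = -0.0938, γ^t·E[r] = -0.075000, running G = -0.825000
t=2: π = [0.3945, 0.2559, 0.1816, 0.1680], E[r] = -0.2988, γ^t·E[r] = -0.191250, running G = -1.016250
t=3: π = [0.4106, 0.2463, 0.1743, 0.1687], E[r] = -0.2563, γ^t·E[r] = -0.131250, running G = -1.147500

G = -1.1475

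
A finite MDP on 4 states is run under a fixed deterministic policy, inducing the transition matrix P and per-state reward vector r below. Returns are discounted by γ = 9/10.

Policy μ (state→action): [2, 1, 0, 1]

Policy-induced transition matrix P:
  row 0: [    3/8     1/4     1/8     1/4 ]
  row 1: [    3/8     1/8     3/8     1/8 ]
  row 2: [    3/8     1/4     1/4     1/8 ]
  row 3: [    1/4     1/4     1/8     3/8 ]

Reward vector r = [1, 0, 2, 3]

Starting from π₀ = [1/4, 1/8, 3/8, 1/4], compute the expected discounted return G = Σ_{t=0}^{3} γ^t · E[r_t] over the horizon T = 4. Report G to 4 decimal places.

G = 5.2209

t=0: π = [0.2500, 0.1250, 0.3750, 0.2500], E[r] = 1.7500, γ^t·E[r] = 1.750000, running G = 1.750000
t=1: π = [0.3438, 0.2344, 0.2031, 0.2188], E[r] = 1.4063, γ^t·E[r] = 1.265625, running G = 3.015625
t=2: π = [0.3477, 0.2207, 0.2090, 0.2227], E[r] = 1.4336, γ^t·E[r] = 1.161211, running G = 4.176836
t=3: π = [0.3472, 0.2224, 0.2063, 0.2241], E[r] = 1.4321, γ^t·E[r] = 1.044022, running G = 5.220858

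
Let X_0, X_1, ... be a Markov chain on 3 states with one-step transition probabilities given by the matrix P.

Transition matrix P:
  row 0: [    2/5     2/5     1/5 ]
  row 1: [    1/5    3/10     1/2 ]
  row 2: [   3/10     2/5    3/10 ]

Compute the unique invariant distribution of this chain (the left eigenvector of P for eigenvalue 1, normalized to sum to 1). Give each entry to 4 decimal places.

π = [0.2929, 0.3636, 0.3434]

Balance equations π_j = Σ_i π_i·P[i][j]:
  π_0 = 2/5·π_0 + 1/5·π_1 + 3/10·π_2
  π_1 = 2/5·π_0 + 3/10·π_1 + 2/5·π_2
  normalize: π_0 + π_1 + π_2 = 1
Solving the linear system gives exactly π = [29/99, 4/11, 34/99].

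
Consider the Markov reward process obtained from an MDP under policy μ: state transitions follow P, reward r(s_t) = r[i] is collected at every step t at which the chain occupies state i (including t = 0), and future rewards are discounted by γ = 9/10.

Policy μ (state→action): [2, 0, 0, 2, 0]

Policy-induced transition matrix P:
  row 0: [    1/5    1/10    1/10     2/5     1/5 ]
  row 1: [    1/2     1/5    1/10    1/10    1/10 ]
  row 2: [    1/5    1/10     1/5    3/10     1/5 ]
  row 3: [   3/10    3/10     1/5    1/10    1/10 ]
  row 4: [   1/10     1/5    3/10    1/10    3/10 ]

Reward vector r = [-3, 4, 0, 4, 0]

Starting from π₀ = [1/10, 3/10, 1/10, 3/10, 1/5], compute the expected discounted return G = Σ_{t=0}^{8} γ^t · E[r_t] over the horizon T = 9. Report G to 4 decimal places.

G = 5.9272

t=0: π = [0.1000, 0.3000, 0.1000, 0.3000, 0.2000], E[r] = 2.1000, γ^t·E[r] = 2.100000, running G = 2.100000
t=1: π = [0.3000, 0.2100, 0.1800, 0.1500, 0.1600], E[r] = 0.5400, γ^t·E[r] = 0.486000, running G = 2.586000
t=2: π = [0.2620, 0.1670, 0.1650, 0.2260, 0.1800], E[r] = 0.7860, γ^t·E[r] = 0.636660, running G = 3.222660
t=3: π = [0.2547, 0.1799, 0.1751, 0.2116, 0.1787], E[r] = 0.8019, γ^t·E[r] = 0.584585, running G = 3.807245
t=4: π = [0.2573, 0.1782, 0.1744, 0.2114, 0.1787], E[r] = 0.7867, γ^t·E[r] = 0.516128, running G = 4.323373
t=5: π = [0.2567, 0.1780, 0.1743, 0.2121, 0.1789], E[r] = 0.7900, γ^t·E[r] = 0.466469, running G = 4.789842
t=6: π = [0.2567, 0.1781, 0.1744, 0.2119, 0.1789], E[r] = 0.7898, γ^t·E[r] = 0.419739, running G = 5.209580
t=7: π = [0.2567, 0.1781, 0.1744, 0.2119, 0.1789], E[r] = 0.7897, γ^t·E[r] = 0.377710, running G = 5.587290
t=8: π = [0.2567, 0.1781, 0.1744, 0.2119, 0.1789], E[r] = 0.7897, γ^t·E[r] = 0.339955, running G = 5.927246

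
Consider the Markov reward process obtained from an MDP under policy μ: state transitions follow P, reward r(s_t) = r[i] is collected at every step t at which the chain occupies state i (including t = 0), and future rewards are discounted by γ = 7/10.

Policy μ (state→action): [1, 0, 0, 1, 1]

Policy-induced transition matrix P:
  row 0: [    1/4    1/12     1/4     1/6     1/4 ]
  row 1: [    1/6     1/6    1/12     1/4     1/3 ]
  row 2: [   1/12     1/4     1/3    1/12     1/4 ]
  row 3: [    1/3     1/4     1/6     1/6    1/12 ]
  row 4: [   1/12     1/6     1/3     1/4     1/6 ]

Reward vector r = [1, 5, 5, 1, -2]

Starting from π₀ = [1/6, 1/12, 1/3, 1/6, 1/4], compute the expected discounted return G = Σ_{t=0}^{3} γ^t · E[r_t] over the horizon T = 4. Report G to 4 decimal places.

G = 5.2055

t=0: π = [0.1667, 0.0833, 0.3333, 0.1667, 0.2500], E[r] = 1.9167, γ^t·E[r] = 1.916667, running G = 1.916667
t=1: π = [0.1597, 0.1944, 0.2708, 0.1667, 0.2083], E[r] = 2.2361, γ^t·E[r] = 1.565278, running G = 3.481944
t=2: π = [0.1678, 0.1898, 0.2436, 0.1777, 0.2211], E[r] = 2.0706, γ^t·E[r] = 1.014595, running G = 4.496539
t=3: π = [0.1715, 0.1878, 0.2423, 0.1806, 0.2178], E[r] = 2.0669, γ^t·E[r] = 0.708959, running G = 5.205499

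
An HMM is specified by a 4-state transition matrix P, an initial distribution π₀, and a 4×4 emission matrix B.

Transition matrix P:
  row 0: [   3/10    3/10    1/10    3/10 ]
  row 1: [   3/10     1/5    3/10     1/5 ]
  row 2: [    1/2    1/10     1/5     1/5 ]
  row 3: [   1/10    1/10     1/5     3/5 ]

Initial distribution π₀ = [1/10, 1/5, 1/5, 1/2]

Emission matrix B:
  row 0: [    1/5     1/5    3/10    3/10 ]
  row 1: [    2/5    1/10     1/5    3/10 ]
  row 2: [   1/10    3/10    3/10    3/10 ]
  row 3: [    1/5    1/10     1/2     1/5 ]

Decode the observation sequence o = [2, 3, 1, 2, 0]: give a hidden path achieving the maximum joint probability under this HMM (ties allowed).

t=0: δ = [3.000e-02, 4.000e-02, 6.000e-02, 2.500e-01]  (obs o_0=2)
t=1: δ = [9.000e-03, 7.500e-03, 1.500e-02, 3.000e-02]  ψ = [2, 3, 3, 3]  (obs o_1=3)
t=2: δ = [1.500e-03, 3.000e-04, 1.800e-03, 1.800e-03]  ψ = [2, 3, 3, 3]  (obs o_2=1)
t=3: δ = [2.700e-04, 9.000e-05, 1.080e-04, 5.400e-04]  ψ = [2, 0, 2, 3]  (obs o_3=2)
t=4: δ = [1.620e-05, 3.240e-05, 1.080e-05, 6.480e-05]  ψ = [0, 0, 3, 3]  (obs o_4=0)
backtrack: best end state = 3; path = [3, 3, 3, 3, 3]

path = [3, 3, 3, 3, 3]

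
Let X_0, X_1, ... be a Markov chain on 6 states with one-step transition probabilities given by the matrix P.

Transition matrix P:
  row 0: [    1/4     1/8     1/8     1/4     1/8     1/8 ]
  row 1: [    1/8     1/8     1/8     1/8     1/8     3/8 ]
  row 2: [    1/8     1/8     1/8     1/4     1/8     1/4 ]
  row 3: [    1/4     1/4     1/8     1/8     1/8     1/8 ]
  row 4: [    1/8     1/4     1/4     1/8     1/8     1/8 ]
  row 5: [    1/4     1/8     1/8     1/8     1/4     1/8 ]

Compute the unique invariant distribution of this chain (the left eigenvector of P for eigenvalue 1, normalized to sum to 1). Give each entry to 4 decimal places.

Balance equations π_j = Σ_i π_i·P[i][j]:
  π_0 = 1/4·π_0 + 1/8·π_1 + 1/8·π_2 + 1/4·π_3 + 1/8·π_4 + 1/4·π_5
  π_1 = 1/8·π_0 + 1/8·π_1 + 1/8·π_2 + 1/4·π_3 + 1/4·π_4 + 1/8·π_5
  π_2 = 1/8·π_0 + 1/8·π_1 + 1/8·π_2 + 1/8·π_3 + 1/4·π_4 + 1/8·π_5
  π_3 = 1/4·π_0 + 1/8·π_1 + 1/4·π_2 + 1/8·π_3 + 1/8·π_4 + 1/8·π_5
  π_4 = 1/8·π_0 + 1/8·π_1 + 1/8·π_2 + 1/8·π_3 + 1/8·π_4 + 1/4·π_5
  normalize: π_0 + π_1 + π_2 + π_3 + π_4 + π_5 = 1
Solving the linear system gives exactly π = [7200/37303, 12/73, 5353/37303, 6232/37303, 5521/37303, 6865/37303].

π = [0.1930, 0.1644, 0.1435, 0.1671, 0.1480, 0.1840]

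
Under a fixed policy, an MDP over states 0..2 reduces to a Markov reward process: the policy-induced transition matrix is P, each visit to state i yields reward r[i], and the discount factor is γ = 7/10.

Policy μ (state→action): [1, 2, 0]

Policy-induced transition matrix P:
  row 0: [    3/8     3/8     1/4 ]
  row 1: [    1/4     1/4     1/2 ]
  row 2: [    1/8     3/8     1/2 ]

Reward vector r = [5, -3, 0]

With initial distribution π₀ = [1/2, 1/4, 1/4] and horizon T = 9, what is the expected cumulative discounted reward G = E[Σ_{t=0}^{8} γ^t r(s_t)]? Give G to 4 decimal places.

t=0: π = [0.5000, 0.2500, 0.2500], E[r] = 1.7500, γ^t·E[r] = 1.750000, running G = 1.750000
t=1: π = [0.2813, 0.3438, 0.3750], E[r] = 0.3750, γ^t·E[r] = 0.262500, running G = 2.012500
t=2: π = [0.2383, 0.3320, 0.4297], E[r] = 0.1953, γ^t·E[r] = 0.095703, running G = 2.108203
t=3: π = [0.2261, 0.3335, 0.4404], E[r] = 0.1299, γ^t·E[r] = 0.044550, running G = 2.152753
t=4: π = [0.2232, 0.3333, 0.4435], E[r] = 0.1161, γ^t·E[r] = 0.027873, running G = 2.180626
t=5: π = [0.2225, 0.3333, 0.4442], E[r] = 0.1123, γ^t·E[r] = 0.018878, running G = 2.199503
t=6: π = [0.2223, 0.3333, 0.4444], E[r] = 0.1114, γ^t·E[r] = 0.013108, running G = 2.212612
t=7: π = [0.2222, 0.3333, 0.4444], E[r] = 0.1112, γ^t·E[r] = 0.009157, running G = 2.221768
t=8: π = [0.2222, 0.3333, 0.4444], E[r] = 0.1111, γ^t·E[r] = 0.006406, running G = 2.228175

G = 2.2282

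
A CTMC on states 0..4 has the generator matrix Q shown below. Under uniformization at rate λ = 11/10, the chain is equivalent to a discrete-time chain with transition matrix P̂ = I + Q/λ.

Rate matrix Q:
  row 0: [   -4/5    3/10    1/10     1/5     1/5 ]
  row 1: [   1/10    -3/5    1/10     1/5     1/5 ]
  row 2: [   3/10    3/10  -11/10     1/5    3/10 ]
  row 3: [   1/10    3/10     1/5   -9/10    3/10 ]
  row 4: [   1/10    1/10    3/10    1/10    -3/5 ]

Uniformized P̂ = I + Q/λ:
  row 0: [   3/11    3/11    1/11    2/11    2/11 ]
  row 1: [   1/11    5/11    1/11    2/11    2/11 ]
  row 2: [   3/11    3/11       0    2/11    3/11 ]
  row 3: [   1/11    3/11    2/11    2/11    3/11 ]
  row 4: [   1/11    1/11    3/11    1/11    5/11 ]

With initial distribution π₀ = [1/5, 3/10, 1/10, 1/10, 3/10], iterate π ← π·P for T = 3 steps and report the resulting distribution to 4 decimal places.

t=0: π = [0.2000, 0.3000, 0.1000, 0.1000, 0.3000]
t=1: π = [0.1455, 0.2727, 0.1455, 0.1545, 0.2818]
t=2: π = [0.1438, 0.2711, 0.1430, 0.1562, 0.2860]
t=3: π = [0.1431, 0.2700, 0.1441, 0.1558, 0.2870]

π = [0.1431, 0.2700, 0.1441, 0.1558, 0.2870]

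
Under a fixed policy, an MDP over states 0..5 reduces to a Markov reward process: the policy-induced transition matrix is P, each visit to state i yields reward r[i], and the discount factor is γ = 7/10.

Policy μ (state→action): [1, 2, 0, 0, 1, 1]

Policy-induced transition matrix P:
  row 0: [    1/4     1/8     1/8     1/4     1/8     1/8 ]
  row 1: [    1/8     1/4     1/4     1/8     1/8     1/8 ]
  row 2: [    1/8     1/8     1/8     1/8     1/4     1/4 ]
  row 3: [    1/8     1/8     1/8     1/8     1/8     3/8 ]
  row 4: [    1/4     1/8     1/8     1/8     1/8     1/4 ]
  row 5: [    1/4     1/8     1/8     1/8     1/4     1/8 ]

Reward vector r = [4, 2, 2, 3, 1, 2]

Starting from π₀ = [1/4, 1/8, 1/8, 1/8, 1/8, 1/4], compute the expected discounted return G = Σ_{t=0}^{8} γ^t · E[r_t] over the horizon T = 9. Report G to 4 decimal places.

G = 7.7307

t=0: π = [0.2500, 0.1250, 0.1250, 0.1250, 0.1250, 0.2500], E[r] = 2.5000, γ^t·E[r] = 2.500000, running G = 2.500000
t=1: π = [0.2031, 0.1406, 0.1406, 0.1563, 0.1719, 0.1875], E[r] = 2.3906, γ^t·E[r] = 1.673438, running G = 4.173438
t=2: π = [0.1953, 0.1426, 0.1426, 0.1504, 0.1660, 0.2031], E[r] = 2.3750, γ^t·E[r] = 1.163750, running G = 5.337188
t=3: π = [0.1956, 0.1428, 0.1428, 0.1494, 0.1682, 0.2012], E[r] = 2.3723, γ^t·E[r] = 0.813704, running G = 6.150891
t=4: π = [0.1956, 0.1429, 0.1429, 0.1494, 0.1680, 0.2012], E[r] = 2.3727, γ^t·E[r] = 0.569681, running G = 6.720572
t=5: π = [0.1956, 0.1429, 0.1429, 0.1495, 0.1680, 0.2012], E[r] = 2.3727, γ^t·E[r] = 0.398772, running G = 7.119344
t=6: π = [0.1956, 0.1429, 0.1429, 0.1495, 0.1680, 0.2012], E[r] = 2.3727, γ^t·E[r] = 0.279140, running G = 7.398484
t=7: π = [0.1956, 0.1429, 0.1429, 0.1495, 0.1680, 0.2012], E[r] = 2.3726, γ^t·E[r] = 0.195398, running G = 7.593882
t=8: π = [0.1956, 0.1429, 0.1429, 0.1495, 0.1680, 0.2012], E[r] = 2.3726, γ^t·E[r] = 0.136779, running G = 7.730660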